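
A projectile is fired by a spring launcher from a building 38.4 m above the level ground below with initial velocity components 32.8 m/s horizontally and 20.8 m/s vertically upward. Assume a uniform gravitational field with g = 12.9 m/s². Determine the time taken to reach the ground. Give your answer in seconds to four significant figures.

4.537 s

With up positive and y = 0 at the ground: y(t) = 38.4 + (20.80) t − 6.450 t². Setting y = 0 and taking the positive root: t = [20.80 + √(20.80² + 2·12.9·38.4)] / 12.9 = (20.80 + 37.73) / 12.9 = 4.537 s.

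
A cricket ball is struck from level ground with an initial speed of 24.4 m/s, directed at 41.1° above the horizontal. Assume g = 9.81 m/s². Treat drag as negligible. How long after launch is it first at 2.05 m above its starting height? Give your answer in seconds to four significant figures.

Horizontal component vₓ = 24.40 cos 41.1° = 18.39 m/s; vertical v_y0 = 24.40 sin 41.1° = 16.04 m/s.
Height y(t) = 16.04 t − 4.905 t² = 2.05 gives 4.905 t² − 16.04 t + 2.05 = 0.
t = [16.04 ± √(16.04² − 2·9.81·2.05)] / 9.81 = (16.04 ± 14.73) / 9.81, so t = 0.1332 s or t = 3.137 s.
The first (ascending) time is 0.1332 s.

0.1332 s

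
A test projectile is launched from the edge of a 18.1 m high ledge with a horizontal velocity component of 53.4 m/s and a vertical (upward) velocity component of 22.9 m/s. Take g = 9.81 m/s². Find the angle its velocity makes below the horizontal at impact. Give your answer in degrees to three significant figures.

With up positive and y = 0 at the ground: y(t) = 18.1 + (22.90) t − 4.905 t². Setting y = 0 and taking the positive root: t = [22.90 + √(22.90² + 2·9.81·18.1)] / 9.81 = (22.90 + 29.66) / 9.81 = 5.357 s.
At impact: v_y = v_y0 − g t = −29.66 m/s; vₓ = 53.40 m/s.
Angle below horizontal: arctan(|v_y|/vₓ) = arctan(29.66/53.40) = 29.05°.

29.0°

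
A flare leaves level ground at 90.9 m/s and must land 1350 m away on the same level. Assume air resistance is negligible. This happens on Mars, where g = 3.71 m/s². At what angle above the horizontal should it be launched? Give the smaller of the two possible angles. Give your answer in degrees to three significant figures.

From R = (v₀²/g) sin 2θ: sin 2θ = 3.71 × 1350 / 8262.8 = 0.6061.
2θ = 37.31° or 180° − 37.31° = 142.7°, so θ = 18.66° or 71.34°.
The smaller angle is 18.66°.

18.7°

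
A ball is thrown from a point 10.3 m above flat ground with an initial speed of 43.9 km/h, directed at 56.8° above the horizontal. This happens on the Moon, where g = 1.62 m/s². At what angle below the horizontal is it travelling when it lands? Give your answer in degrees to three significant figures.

Convert: 43.9 km/h = 43.9/3.6 = 12.19 m/s.
Horizontal component vₓ = 12.19 cos 56.8° = 6.677 m/s; vertical v_y0 = 12.19 sin 56.8° = 10.20 m/s.
The projectile lands when y = 10.3 + (10.20) t − ½·1.62·t² = 0. Positive root: t = (10.20 + √(10.20² + 2·1.62·10.3)) / 1.62 = (10.20 + 11.73) / 1.62 = 13.54 s.
At impact: v_y = v_y0 − g t = −11.73 m/s; vₓ = 6.677 m/s.
Angle below horizontal: arctan(|v_y|/vₓ) = arctan(11.73/6.677) = 60.34°.

60.3°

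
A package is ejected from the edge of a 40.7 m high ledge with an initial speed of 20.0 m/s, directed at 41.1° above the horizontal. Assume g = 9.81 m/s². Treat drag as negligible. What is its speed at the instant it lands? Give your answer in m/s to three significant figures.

34.6 m/s

Resolve: vₓ = 20.00 cos 41.1° = 15.07 m/s and v_y0 = 20.00 sin 41.1° = 13.15 m/s.
Vertical motion (up positive, ground at y = 0): 4.905 t² − (13.15) t − 40.7 = 0, so t = (13.15 + √(13.15² + 2·9.81·40.7)) / 9.81 = (13.15 + 31.17) / 9.81 = 4.517 s.
Vertical velocity at impact: v_y = v_y0 − g t = 13.15 − 9.81 × 4.517 = −31.17 m/s.
Speed: |v| = √(vₓ² + v_y²) = √(15.07² + 31.17²) = 34.62 m/s.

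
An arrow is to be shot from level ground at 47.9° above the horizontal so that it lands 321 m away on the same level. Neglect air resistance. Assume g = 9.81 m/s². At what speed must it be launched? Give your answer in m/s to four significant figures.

56.26 m/s

On level ground R = v₀² sin 2θ / g ⇒ v₀ = √(gR / sin 2θ).
v₀ = √(9.81 × 321 / sin 95.80°) = √(3149 / 0.9949) = √3165.2 = 56.26 m/s.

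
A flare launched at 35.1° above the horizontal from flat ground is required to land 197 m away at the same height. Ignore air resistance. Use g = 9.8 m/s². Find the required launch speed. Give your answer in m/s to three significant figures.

On level ground R = v₀² sin 2θ / g ⇒ v₀ = √(gR / sin 2θ).
v₀ = √(9.80 × 197 / sin 70.20°) = √(1931 / 0.9409) = √2051.9 = 45.30 m/s.

45.3 m/s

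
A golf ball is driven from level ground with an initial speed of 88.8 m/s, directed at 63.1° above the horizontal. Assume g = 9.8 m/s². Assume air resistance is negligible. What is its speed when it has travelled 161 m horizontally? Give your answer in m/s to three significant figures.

56.6 m/s

vₓ = 88.80 cos 63.1° = 40.18 m/s; v_y0 = 88.80 sin 63.1° = 79.19 m/s.
Time to reach x = 161 m: t = x/vₓ = 161/40.18 = 4.007 s.
Vertical velocity there: v_y = v_y0 − g t = 79.19 − 9.80 × 4.007 = 39.92 m/s.
Speed: √(vₓ² + v_y²) = √(40.18² + 39.92²) = 56.64 m/s.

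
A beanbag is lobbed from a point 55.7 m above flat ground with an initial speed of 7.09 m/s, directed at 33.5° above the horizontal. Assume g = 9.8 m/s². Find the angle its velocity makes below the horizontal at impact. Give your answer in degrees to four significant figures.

Resolve: vₓ = 7.090 cos 33.5° = 5.912 m/s and v_y0 = 7.090 sin 33.5° = 3.913 m/s.
With up positive and y = 0 at the ground: y(t) = 55.7 + (3.913) t − 4.900 t². Setting y = 0 and taking the positive root: t = [3.913 + √(3.913² + 2·9.80·55.7)] / 9.80 = (3.913 + 33.27) / 9.80 = 3.794 s.
At impact: v_y = v_y0 − g t = −33.27 m/s; vₓ = 5.912 m/s.
Angle below horizontal: arctan(|v_y|/vₓ) = arctan(33.27/5.912) = 79.92°.

79.92°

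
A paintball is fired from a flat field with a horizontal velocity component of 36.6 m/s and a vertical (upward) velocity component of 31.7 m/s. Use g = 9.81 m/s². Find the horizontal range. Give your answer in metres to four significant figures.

236.5 m

Time aloft: T = 2 v_y0 / g = 2 × 31.70 / 9.81 = 6.463 s.
Range: R = vₓ T = 36.60 × 6.463 = 236.5 m.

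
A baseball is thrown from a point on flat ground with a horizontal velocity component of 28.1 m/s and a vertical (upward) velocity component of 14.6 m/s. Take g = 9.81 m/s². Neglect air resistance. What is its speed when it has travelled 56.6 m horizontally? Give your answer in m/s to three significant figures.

At x = 56.6 m, t = x/vₓ = 56.6/28.10 = 2.014 s.
Vertical velocity there: v_y = v_y0 − g t = 14.60 − 9.81 × 2.014 = −5.160 m/s.
Speed: √(vₓ² + v_y²) = √(28.10² + 5.160²) = 28.57 m/s.

28.6 m/s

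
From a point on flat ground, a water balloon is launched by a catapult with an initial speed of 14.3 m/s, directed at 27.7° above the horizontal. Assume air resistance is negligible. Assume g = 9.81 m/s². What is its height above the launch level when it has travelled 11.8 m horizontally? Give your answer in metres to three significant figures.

Components: vₓ = 14.30 cos 27.7° = 12.66 m/s, v_y0 = 14.30 sin 27.7° = 6.647 m/s.
Time to reach x = 11.8 m: t = x/vₓ = 11.8/12.66 = 0.9320 s.
Height: y = v_y0 t − ½ g t² = 6.647 × 0.9320 − 4.905 × 0.9320² = 6.195 − 4.260 = 1.935 m.

1.93 m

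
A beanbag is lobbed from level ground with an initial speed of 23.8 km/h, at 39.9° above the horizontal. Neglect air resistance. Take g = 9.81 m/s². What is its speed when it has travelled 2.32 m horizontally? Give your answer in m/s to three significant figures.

5.08 m/s

Convert: 23.8 km/h = 23.8/3.6 = 6.611 m/s.
Horizontal component vₓ = 6.611 cos 39.9° = 5.072 m/s; vertical v_y0 = 6.611 sin 39.9° = 4.241 m/s.
At x = 2.32 m, t = x/vₓ = 2.32/5.072 = 0.4574 s.
Vertical velocity there: v_y = v_y0 − g t = 4.241 − 9.81 × 0.4574 = −0.2467 m/s.
Speed: √(vₓ² + v_y²) = √(5.072² + 0.2467²) = 5.078 m/s.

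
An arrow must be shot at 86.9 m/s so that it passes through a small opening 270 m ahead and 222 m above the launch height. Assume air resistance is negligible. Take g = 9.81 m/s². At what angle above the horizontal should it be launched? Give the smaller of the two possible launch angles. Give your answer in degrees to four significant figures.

Trajectory: y = x tanθ − g x² (1 + tan²θ)/(2v₀²). With x = 270, y = 222, v₀ = 86.9, g = 9.81:
47.35 tan²θ − 270 tanθ + (269.4) = 0.
tanθ = [270 ± √(270² − 4 × 47.35 × (269.4))] / (2 × 47.35) = (270 ± 147.9) / 94.70, giving tanθ = 1.289 or 4.413.
θ = 52.20° or 77.23°; the smaller is 52.20°.

52.20°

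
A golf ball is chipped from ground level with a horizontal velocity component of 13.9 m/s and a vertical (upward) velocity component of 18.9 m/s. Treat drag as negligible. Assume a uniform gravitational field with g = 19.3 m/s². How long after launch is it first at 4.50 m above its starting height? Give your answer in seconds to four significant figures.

Set y = v_y0 t − ½ g t² = 4.50: 9.650 t² − 18.90 t + 4.50 = 0.
t = [18.90 ± √(18.90² − 2·19.3·4.50)] / 19.3 = (18.90 ± 13.55) / 19.3, so t = 0.2774 s or t = 1.681 s.
The first (ascending) time is 0.2774 s.

0.2774 s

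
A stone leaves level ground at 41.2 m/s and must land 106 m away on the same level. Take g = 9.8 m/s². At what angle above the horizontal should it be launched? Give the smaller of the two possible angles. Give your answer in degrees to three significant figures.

From R = (v₀²/g) sin 2θ: sin 2θ = 9.80 × 106 / 1697.4 = 0.6120.
2θ = 37.73° or 180° − 37.73° = 142.3°, so θ = 18.87° or 71.13°.
The smaller angle is 18.87°.

18.9°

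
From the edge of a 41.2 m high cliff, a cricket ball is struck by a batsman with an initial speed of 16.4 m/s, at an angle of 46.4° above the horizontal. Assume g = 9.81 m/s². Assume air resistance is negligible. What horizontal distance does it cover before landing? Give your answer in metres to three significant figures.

Resolve: vₓ = 16.40 cos 46.4° = 11.31 m/s and v_y0 = 16.40 sin 46.4° = 11.88 m/s.
With up positive and y = 0 at the ground: y(t) = 41.2 + (11.88) t − 4.905 t². Setting y = 0 and taking the positive root: t = [11.88 + √(11.88² + 2·9.81·41.2)] / 9.81 = (11.88 + 30.81) / 9.81 = 4.352 s.
Horizontal distance: R = vₓ t = 11.31 × 4.352 = 49.21 m.

49.2 m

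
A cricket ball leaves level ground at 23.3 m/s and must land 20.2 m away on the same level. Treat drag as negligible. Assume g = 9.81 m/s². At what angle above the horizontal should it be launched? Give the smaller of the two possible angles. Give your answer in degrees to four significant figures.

10.70°

R = v₀² sin 2θ / g gives sin 2θ = gR/v₀² = 9.81·20.2/23.3² = 0.3650.
2θ = 21.41° or 180° − 21.41° = 158.6°, so θ = 10.70° or 79.30°.
The smaller angle is 10.70°.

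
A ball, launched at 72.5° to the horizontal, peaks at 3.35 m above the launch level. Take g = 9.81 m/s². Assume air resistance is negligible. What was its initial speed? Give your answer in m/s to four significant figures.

8.501 m/s

At the peak v_y = 0, so v_y0 = √(2gH) = √(2 × 9.81 × 3.35) = 8.107 m/s.
v_y0 = v₀ sin θ ⇒ v₀ = 8.107 / sin 72.5° = 8.501 m/s.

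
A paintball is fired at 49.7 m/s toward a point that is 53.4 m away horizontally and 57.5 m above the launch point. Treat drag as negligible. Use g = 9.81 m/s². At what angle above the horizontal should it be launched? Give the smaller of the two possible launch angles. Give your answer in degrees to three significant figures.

54.2°

Trajectory: y = x tanθ − g x² (1 + tan²θ)/(2v₀²). With x = 53.4, y = 57.5, v₀ = 49.7, g = 9.81:
5.663 tan²θ − 53.4 tanθ + (63.16) = 0.
tanθ = [53.4 ± √(53.4² − 4 × 5.663 × (63.16))] / (2 × 5.663) = (53.4 ± 37.70) / 11.33, giving tanθ = 1.387 or 8.044.
θ = 54.20° or 82.91°; the smaller is 54.20°.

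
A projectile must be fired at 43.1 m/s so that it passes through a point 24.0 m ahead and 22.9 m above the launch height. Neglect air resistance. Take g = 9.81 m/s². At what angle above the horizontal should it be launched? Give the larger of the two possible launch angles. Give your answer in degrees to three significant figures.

86.1°

Trajectory: y = x tanθ − g x² (1 + tan²θ)/(2v₀²). With x = 24.0, y = 22.9, v₀ = 43.1, g = 9.81:
1.521 tan²θ − 24.0 tanθ + (24.42) = 0.
tanθ = [24.0 ± √(24.0² − 4 × 1.521 × (24.42))] / (2 × 1.521) = (24.0 ± 20.67) / 3.042, giving tanθ = 1.093 or 14.69.
θ = 47.55° or 86.10°; the larger is 86.10°.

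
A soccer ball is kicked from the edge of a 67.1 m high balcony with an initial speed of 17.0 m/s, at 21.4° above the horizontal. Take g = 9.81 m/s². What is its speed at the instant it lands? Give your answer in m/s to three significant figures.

40.1 m/s

Resolve: vₓ = 17.00 cos 21.4° = 15.83 m/s and v_y0 = 17.00 sin 21.4° = 6.203 m/s.
Vertical motion (up positive, ground at y = 0): 4.905 t² − (6.203) t − 67.1 = 0, so t = (6.203 + √(6.203² + 2·9.81·67.1)) / 9.81 = (6.203 + 36.81) / 9.81 = 4.385 s.
Vertical velocity at impact: v_y = v_y0 − g t = 6.203 − 9.81 × 4.385 = −36.81 m/s.
Speed: |v| = √(vₓ² + v_y²) = √(15.83² + 36.81²) = 40.07 m/s.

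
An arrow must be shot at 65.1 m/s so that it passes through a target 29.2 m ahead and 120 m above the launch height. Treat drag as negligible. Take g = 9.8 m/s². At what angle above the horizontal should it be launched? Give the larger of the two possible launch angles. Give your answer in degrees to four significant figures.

87.68°

Trajectory: y = x tanθ − g x² (1 + tan²θ)/(2v₀²). With x = 29.2, y = 120, v₀ = 65.1, g = 9.80:
0.9858 tan²θ − 29.2 tanθ + (121.0) = 0.
tanθ = [29.2 ± √(29.2² − 4 × 0.9858 × (121.0))] / (2 × 0.9858) = (29.2 ± 19.38) / 1.972, giving tanθ = 4.981 or 24.64.
θ = 78.65° or 87.68°; the larger is 87.68°.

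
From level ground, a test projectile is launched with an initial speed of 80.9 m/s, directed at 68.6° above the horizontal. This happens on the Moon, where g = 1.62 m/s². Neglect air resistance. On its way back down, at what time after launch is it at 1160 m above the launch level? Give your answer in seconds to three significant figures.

Resolve: vₓ = 80.90 cos 68.6° = 29.52 m/s and v_y0 = 80.90 sin 68.6° = 75.32 m/s.
Height y(t) = 75.32 t − 0.8100 t² = 1160 gives 0.8100 t² − 75.32 t + 1160 = 0.
t = [75.32 ± √(75.32² − 2·1.62·1160)] / 1.62 = (75.32 ± 43.76) / 1.62, so t = 19.48 s or t = 73.51 s.
The descending-branch root is 73.51 s.

73.5 s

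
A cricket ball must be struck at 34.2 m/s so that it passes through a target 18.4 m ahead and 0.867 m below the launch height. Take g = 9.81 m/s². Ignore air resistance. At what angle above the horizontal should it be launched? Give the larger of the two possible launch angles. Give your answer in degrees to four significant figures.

Trajectory: y = x tanθ − g x² (1 + tan²θ)/(2v₀²). With x = 18.4, y = −0.867, v₀ = 34.2, g = 9.81:
1.420 tan²θ − 18.4 tanθ + (0.5528) = 0.
tanθ = [18.4 ± √(18.4² − 4 × 1.420 × (0.5528))] / (2 × 1.420) = (18.4 ± 18.31) / 2.840, giving tanθ = 0.03011 or 12.93.
θ = 1.725° or 85.58°; the larger is 85.58°.

85.58°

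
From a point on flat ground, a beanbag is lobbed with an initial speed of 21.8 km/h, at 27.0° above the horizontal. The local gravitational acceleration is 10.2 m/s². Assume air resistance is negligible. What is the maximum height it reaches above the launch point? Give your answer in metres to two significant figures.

Convert: 21.8 km/h = 21.8/3.6 = 6.056 m/s.
Components: vₓ = 6.056 cos 27.0° = 5.396 m/s, v_y0 = 6.056 sin 27.0° = 2.749 m/s.
Maximum height: H = v_y0² / (2g) = 2.749² / (2 × 10.2) = 0.3705 m.

0.37 m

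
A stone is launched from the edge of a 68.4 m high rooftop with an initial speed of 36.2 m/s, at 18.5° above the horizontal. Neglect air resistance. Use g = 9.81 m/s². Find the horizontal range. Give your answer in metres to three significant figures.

Resolve: vₓ = 36.20 cos 18.5° = 34.33 m/s and v_y0 = 36.20 sin 18.5° = 11.49 m/s.
Vertical motion (up positive, ground at y = 0): 4.905 t² − (11.49) t − 68.4 = 0, so t = (11.49 + √(11.49² + 2·9.81·68.4)) / 9.81 = (11.49 + 38.39) / 9.81 = 5.084 s.
Horizontal distance: R = vₓ t = 34.33 × 5.084 = 174.5 m.

175 m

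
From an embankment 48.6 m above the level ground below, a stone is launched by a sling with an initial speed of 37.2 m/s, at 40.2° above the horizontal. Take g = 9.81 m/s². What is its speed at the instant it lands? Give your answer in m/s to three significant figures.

48.3 m/s

Components: vₓ = 37.20 cos 40.2° = 28.41 m/s, v_y0 = 37.20 sin 40.2° = 24.01 m/s.
With up positive and y = 0 at the ground: y(t) = 48.6 + (24.01) t − 4.905 t². Setting y = 0 and taking the positive root: t = [24.01 + √(24.01² + 2·9.81·48.6)] / 9.81 = (24.01 + 39.12) / 9.81 = 6.435 s.
Vertical velocity at impact: v_y = v_y0 − g t = 24.01 − 9.81 × 6.435 = −39.12 m/s.
Speed: |v| = √(vₓ² + v_y²) = √(28.41² + 39.12²) = 48.35 m/s.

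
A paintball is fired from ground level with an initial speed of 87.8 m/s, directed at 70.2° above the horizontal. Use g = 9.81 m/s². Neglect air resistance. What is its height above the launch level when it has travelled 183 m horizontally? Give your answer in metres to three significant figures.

323 m

vₓ = 87.80 cos 70.2° = 29.74 m/s; v_y0 = 87.80 sin 70.2° = 82.61 m/s.
Time to reach x = 183 m: t = x/vₓ = 183/29.74 = 6.153 s.
Height: y = v_y0 t − ½ g t² = 82.61 × 6.153 − 4.905 × 6.153² = 508.3 − 185.7 = 322.6 m.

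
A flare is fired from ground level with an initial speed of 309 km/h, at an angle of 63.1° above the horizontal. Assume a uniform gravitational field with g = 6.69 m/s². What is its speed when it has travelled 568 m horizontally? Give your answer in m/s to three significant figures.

44.3 m/s

Convert: 309 km/h = 309/3.6 = 85.83 m/s.
vₓ = 85.83 cos 63.1° = 38.83 m/s; v_y0 = 85.83 sin 63.1° = 76.55 m/s.
Time to reach x = 568 m: t = x/vₓ = 568/38.83 = 14.63 s.
Vertical velocity there: v_y = v_y0 − g t = 76.55 − 6.69 × 14.63 = −21.30 m/s.
Speed: √(vₓ² + v_y²) = √(38.83² + 21.30²) = 44.29 m/s.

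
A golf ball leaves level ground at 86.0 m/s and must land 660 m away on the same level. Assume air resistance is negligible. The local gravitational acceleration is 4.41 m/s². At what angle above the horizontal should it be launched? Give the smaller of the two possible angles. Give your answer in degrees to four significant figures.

11.59°

From R = (v₀²/g) sin 2θ: sin 2θ = 4.41 × 660 / 7396.0 = 0.3935.
2θ = 23.17° or 180° − 23.17° = 156.8°, so θ = 11.59° or 78.41°.
The smaller angle is 11.59°.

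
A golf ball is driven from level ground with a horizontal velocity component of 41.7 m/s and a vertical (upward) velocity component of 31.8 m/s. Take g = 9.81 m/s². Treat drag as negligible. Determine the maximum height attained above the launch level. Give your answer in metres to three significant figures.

51.5 m

Peak height H = v_y0² / (2g) = 1011.2 / 19.62 = 51.54 m.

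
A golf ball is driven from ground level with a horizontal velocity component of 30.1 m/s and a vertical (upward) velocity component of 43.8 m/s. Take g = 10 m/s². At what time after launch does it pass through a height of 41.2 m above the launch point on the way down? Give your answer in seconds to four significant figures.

7.688 s

Set y = v_y0 t − ½ g t² = 41.2: 5.000 t² − 43.80 t + 41.2 = 0.
Quadratic formula: t = (43.80 ± √1094.4) / 10.0 = (43.80 ± 33.08) / 10.0 → t = 1.072 s or 7.688 s.
The descending-branch root is 7.688 s.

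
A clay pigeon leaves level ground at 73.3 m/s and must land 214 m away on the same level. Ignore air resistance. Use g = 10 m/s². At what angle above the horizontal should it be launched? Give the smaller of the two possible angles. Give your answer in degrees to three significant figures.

R = v₀² sin 2θ / g gives sin 2θ = gR/v₀² = 10.0·214/73.3² = 0.3983.
2θ = 23.47° or 180° − 23.47° = 156.5°, so θ = 11.74° or 78.26°.
The smaller angle is 11.74°.

11.7°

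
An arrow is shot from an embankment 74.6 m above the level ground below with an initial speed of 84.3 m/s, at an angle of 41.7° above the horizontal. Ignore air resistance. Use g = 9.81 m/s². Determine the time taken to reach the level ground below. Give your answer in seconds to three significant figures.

12.6 s

Horizontal component vₓ = 84.30 cos 41.7° = 62.94 m/s; vertical v_y0 = 84.30 sin 41.7° = 56.08 m/s.
With up positive and y = 0 at the ground: y(t) = 74.6 + (56.08) t − 4.905 t². Setting y = 0 and taking the positive root: t = [56.08 + √(56.08² + 2·9.81·74.6)] / 9.81 = (56.08 + 67.89) / 9.81 = 12.64 s.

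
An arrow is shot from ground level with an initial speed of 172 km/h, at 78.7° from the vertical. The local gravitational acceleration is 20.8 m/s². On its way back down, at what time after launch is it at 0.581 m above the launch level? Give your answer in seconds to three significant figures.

Convert: 172 km/h = 172/3.6 = 47.78 m/s.
Components: vₓ = 47.78 sin 78.7° = 46.85 m/s, v_y0 = 47.78 cos 78.7° = 9.362 m/s.
Require v_y0 t − ½ g t² = 0.581, i.e. 10.40 t² − 9.362 t + 0.581 = 0.
Quadratic formula: t = (9.362 ± √63.475) / 20.8 = (9.362 ± 7.967) / 20.8 → t = 0.06706 s or 0.8331 s.
The descending-branch root is 0.8331 s.

0.833 s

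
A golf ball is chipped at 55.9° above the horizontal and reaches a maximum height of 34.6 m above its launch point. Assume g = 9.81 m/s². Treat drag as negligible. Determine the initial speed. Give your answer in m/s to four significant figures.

31.46 m/s

At the peak v_y = 0, so v_y0 = √(2gH) = √(2 × 9.81 × 34.6) = 26.05 m/s.
v_y0 = v₀ sin θ ⇒ v₀ = 26.05 / sin 55.9° = 31.46 m/s.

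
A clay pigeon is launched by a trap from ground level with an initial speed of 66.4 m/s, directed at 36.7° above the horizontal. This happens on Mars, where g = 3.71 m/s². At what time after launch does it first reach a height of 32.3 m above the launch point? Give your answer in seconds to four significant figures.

Resolve: vₓ = 66.40 cos 36.7° = 53.24 m/s and v_y0 = 66.40 sin 36.7° = 39.68 m/s.
Require v_y0 t − ½ g t² = 32.3, i.e. 1.855 t² − 39.68 t + 32.3 = 0.
Quadratic formula: t = (39.68 ± √1335.0) / 3.71 = (39.68 ± 36.54) / 3.71 → t = 0.8475 s or 20.54 s.
The first (ascending) time is 0.8475 s.

0.8475 s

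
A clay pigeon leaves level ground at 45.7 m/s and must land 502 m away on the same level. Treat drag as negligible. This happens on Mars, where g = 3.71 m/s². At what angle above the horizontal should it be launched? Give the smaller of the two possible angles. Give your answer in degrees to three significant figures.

31.5°

From R = (v₀²/g) sin 2θ: sin 2θ = 3.71 × 502 / 2088.5 = 0.8918.
2θ = 63.09° or 180° − 63.09° = 116.9°, so θ = 31.55° or 58.45°.
The smaller angle is 31.55°.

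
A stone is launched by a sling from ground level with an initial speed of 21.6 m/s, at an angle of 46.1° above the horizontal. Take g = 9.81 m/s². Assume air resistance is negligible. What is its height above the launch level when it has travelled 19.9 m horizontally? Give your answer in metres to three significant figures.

Horizontal component vₓ = 21.60 cos 46.1° = 14.98 m/s; vertical v_y0 = 21.60 sin 46.1° = 15.56 m/s.
At x = 19.9 m, t = x/vₓ = 19.9/14.98 = 1.329 s.
Height: y = v_y0 t − ½ g t² = 15.56 × 1.329 − 4.905 × 1.329² = 20.68 − 8.659 = 12.02 m.

12.0 m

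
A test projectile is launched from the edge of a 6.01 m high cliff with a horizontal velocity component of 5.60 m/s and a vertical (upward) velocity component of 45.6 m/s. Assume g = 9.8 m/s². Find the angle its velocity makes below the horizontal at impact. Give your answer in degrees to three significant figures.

With up positive and y = 0 at the ground: y(t) = 6.01 + (45.60) t − 4.900 t². Setting y = 0 and taking the positive root: t = [45.60 + √(45.60² + 2·9.80·6.01)] / 9.80 = (45.60 + 46.87) / 9.80 = 9.436 s.
At impact: v_y = v_y0 − g t = −46.87 m/s; vₓ = 5.600 m/s.
Angle below horizontal: arctan(|v_y|/vₓ) = arctan(46.87/5.600) = 83.19°.

83.2°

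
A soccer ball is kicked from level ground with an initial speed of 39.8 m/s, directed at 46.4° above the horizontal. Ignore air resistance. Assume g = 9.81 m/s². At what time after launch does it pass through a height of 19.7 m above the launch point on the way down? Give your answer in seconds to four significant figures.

Resolve: vₓ = 39.80 cos 46.4° = 27.45 m/s and v_y0 = 39.80 sin 46.4° = 28.82 m/s.
Require v_y0 t − ½ g t² = 19.7, i.e. 4.905 t² − 28.82 t + 19.7 = 0.
Quadratic formula: t = (28.82 ± √444.20) / 9.81 = (28.82 ± 21.08) / 9.81 → t = 0.7896 s or 5.086 s.
The descending-branch root is 5.086 s.

5.086 s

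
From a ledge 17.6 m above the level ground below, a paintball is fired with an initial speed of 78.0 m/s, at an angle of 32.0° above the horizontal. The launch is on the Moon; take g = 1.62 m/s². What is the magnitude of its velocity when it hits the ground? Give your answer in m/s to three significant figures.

Horizontal component vₓ = 78.00 cos 32.0° = 66.15 m/s; vertical v_y0 = 78.00 sin 32.0° = 41.33 m/s.
Vertical motion (up positive, ground at y = 0): 0.8100 t² − (41.33) t − 17.6 = 0, so t = (41.33 + √(41.33² + 2·1.62·17.6)) / 1.62 = (41.33 + 42.02) / 1.62 = 51.45 s.
Vertical velocity at impact: v_y = v_y0 − g t = 41.33 − 1.62 × 51.45 = −42.02 m/s.
Speed: |v| = √(vₓ² + v_y²) = √(66.15² + 42.02²) = 78.36 m/s.

78.4 m/s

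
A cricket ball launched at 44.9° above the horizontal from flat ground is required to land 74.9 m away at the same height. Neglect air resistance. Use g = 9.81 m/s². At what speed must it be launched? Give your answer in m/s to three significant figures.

Level-ground range: R = v₀² sin(2θ)/g, so v₀ = √(gR / sin 2θ).
v₀ = √(9.81 × 74.9 / sin 89.80°) = √(734.8 / 1.0000) = √734.77 = 27.11 m/s.

27.1 m/s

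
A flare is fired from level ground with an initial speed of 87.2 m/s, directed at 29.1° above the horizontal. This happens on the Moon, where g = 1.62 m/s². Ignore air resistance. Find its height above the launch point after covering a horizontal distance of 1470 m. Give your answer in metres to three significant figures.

517 m

Components: vₓ = 87.20 cos 29.1° = 76.19 m/s, v_y0 = 87.20 sin 29.1° = 42.41 m/s.
At x = 1470 m, t = x/vₓ = 1470/76.19 = 19.29 s.
Height: y = v_y0 t − ½ g t² = 42.41 × 19.29 − 0.8100 × 19.29² = 818.2 − 301.5 = 516.7 m.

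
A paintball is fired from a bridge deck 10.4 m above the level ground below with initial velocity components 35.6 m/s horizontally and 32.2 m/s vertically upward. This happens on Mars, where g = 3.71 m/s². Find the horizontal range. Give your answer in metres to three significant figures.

The projectile lands when y = 10.4 + (32.20) t − ½·3.71·t² = 0. Positive root: t = (32.20 + √(32.20² + 2·3.71·10.4)) / 3.71 = (32.20 + 33.38) / 3.71 = 17.68 s.
Horizontal distance: R = vₓ t = 35.60 × 17.68 = 629.3 m.

629 m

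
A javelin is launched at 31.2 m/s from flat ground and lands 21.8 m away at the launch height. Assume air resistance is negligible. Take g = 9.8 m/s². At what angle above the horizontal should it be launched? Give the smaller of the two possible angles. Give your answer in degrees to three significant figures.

6.34°

Level-ground range R = v₀² sin(2θ)/g ⇒ sin(2θ) = gR/v₀² = 9.80 × 21.8 / 31.2² = 0.2195.
2θ = 12.68° or 180° − 12.68° = 167.3°, so θ = 6.339° or 83.66°.
The smaller angle is 6.339°.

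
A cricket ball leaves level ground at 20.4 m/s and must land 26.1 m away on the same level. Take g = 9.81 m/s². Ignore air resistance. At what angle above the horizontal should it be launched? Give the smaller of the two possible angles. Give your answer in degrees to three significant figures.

19.0°

Level-ground range R = v₀² sin(2θ)/g ⇒ sin(2θ) = gR/v₀² = 9.81 × 26.1 / 20.4² = 0.6152.
2θ = 37.97° or 180° − 37.97° = 142.0°, so θ = 18.98° or 71.02°.
The smaller angle is 18.98°.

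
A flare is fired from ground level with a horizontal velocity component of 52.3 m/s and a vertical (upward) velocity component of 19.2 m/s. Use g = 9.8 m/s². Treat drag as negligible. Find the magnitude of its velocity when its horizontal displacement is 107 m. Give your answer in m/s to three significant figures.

52.3 m/s

x = vₓ t ⇒ t = 107/52.30 = 2.046 s.
Vertical velocity there: v_y = v_y0 − g t = 19.20 − 9.80 × 2.046 = −0.8497 m/s.
Speed: √(vₓ² + v_y²) = √(52.30² + 0.8497²) = 52.31 m/s.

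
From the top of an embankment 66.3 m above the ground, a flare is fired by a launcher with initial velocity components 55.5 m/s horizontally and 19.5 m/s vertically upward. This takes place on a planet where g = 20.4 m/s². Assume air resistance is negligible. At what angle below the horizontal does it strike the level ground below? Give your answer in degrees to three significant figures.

The projectile lands when y = 66.3 + (19.50) t − ½·20.4·t² = 0. Positive root: t = (19.50 + √(19.50² + 2·20.4·66.3)) / 20.4 = (19.50 + 55.55) / 20.4 = 3.679 s.
At impact: v_y = v_y0 − g t = −55.55 m/s; vₓ = 55.50 m/s.
Angle below horizontal: arctan(|v_y|/vₓ) = arctan(55.55/55.50) = 45.02°.

45.0°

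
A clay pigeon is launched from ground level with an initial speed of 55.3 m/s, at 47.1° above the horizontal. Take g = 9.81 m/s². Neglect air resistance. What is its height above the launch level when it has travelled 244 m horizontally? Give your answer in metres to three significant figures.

56.5 m

Components: vₓ = 55.30 cos 47.1° = 37.64 m/s, v_y0 = 55.30 sin 47.1° = 40.51 m/s.
x = vₓ t ⇒ t = 244/37.64 = 6.482 s.
Height: y = v_y0 t − ½ g t² = 40.51 × 6.482 − 4.905 × 6.482² = 262.6 − 206.1 = 56.50 m.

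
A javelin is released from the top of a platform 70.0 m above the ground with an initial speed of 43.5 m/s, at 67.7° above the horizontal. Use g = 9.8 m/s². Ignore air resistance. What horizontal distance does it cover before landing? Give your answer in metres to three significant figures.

Horizontal component vₓ = 43.50 cos 67.7° = 16.51 m/s; vertical v_y0 = 43.50 sin 67.7° = 40.25 m/s.
The projectile lands when y = 70.0 + (40.25) t − ½·9.80·t² = 0. Positive root: t = (40.25 + √(40.25² + 2·9.80·70.0)) / 9.80 = (40.25 + 54.70) / 9.80 = 9.688 s.
Horizontal distance: R = vₓ t = 16.51 × 9.688 = 159.9 m.

160 m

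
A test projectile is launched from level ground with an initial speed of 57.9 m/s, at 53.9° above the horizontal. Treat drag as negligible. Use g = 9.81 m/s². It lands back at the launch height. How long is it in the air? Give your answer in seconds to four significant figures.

Components: vₓ = 57.90 cos 53.9° = 34.11 m/s, v_y0 = 57.90 sin 53.9° = 46.78 m/s.
Landing at launch height ⇒ T = 2 v_y0 / g = 2 × 46.78 / 9.81 = 9.538 s.

9.538 s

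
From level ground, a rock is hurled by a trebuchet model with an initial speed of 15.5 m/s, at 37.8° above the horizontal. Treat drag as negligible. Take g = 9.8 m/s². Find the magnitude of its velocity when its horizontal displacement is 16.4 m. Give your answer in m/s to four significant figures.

Components: vₓ = 15.50 cos 37.8° = 12.25 m/s, v_y0 = 15.50 sin 37.8° = 9.500 m/s.
Time to reach x = 16.4 m: t = x/vₓ = 16.4/12.25 = 1.339 s.
Vertical velocity there: v_y = v_y0 − g t = 9.500 − 9.80 × 1.339 = −3.623 m/s.
Speed: √(vₓ² + v_y²) = √(12.25² + 3.623²) = 12.77 m/s.

12.77 m/s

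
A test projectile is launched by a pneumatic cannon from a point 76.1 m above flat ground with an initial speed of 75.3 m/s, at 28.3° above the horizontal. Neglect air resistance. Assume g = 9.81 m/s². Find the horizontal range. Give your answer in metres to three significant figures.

597 m

Resolve: vₓ = 75.30 cos 28.3° = 66.30 m/s and v_y0 = 75.30 sin 28.3° = 35.70 m/s.
With up positive and y = 0 at the ground: y(t) = 76.1 + (35.70) t − 4.905 t². Setting y = 0 and taking the positive root: t = [35.70 + √(35.70² + 2·9.81·76.1)] / 9.81 = (35.70 + 52.61) / 9.81 = 9.002 s.
Horizontal distance: R = vₓ t = 66.30 × 9.002 = 596.8 m.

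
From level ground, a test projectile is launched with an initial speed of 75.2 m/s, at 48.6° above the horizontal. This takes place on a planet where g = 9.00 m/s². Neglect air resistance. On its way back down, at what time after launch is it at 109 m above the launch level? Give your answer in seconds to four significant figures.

Resolve: vₓ = 75.20 cos 48.6° = 49.73 m/s and v_y0 = 75.20 sin 48.6° = 56.41 m/s.
Require v_y0 t − ½ g t² = 109, i.e. 4.500 t² − 56.41 t + 109 = 0.
Quadratic formula: t = (56.41 ± √1219.9) / 9.00 = (56.41 ± 34.93) / 9.00 → t = 2.387 s or 10.15 s.
The descending-branch root is 10.15 s.

10.15 s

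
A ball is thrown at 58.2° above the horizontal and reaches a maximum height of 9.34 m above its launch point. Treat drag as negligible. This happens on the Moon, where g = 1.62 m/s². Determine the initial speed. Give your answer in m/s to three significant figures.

At the peak v_y = 0, so v_y0 = √(2gH) = √(2 × 1.62 × 9.34) = 5.501 m/s.
v_y0 = v₀ sin θ ⇒ v₀ = 5.501 / sin 58.2° = 6.473 m/s.

6.47 m/s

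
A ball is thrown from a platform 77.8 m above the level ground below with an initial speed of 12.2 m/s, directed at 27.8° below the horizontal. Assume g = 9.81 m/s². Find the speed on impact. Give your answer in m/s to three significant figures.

40.9 m/s

Resolve: vₓ = 12.20 cos 27.8° = 10.79 m/s and v_y0 = −5.690 m/s (downward).
With up positive and y = 0 at the ground: y(t) = 77.8 + (−5.690) t − 4.905 t². Setting y = 0 and taking the positive root: t = [−5.690 + √(5.690² + 2·9.81·77.8)] / 9.81 = (−5.690 + 39.48) / 9.81 = 3.445 s.
Vertical velocity at impact: v_y = v_y0 − g t = −5.690 − 9.81 × 3.445 = −39.48 m/s.
Speed: |v| = √(vₓ² + v_y²) = √(10.79² + 39.48²) = 40.93 m/s.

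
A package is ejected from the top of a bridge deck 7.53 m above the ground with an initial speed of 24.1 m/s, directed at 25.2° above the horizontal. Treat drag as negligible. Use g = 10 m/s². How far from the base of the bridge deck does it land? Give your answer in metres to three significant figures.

Resolve: vₓ = 24.10 cos 25.2° = 21.81 m/s and v_y0 = 24.10 sin 25.2° = 10.26 m/s.
Vertical motion (up positive, ground at y = 0): 5.000 t² − (10.26) t − 7.53 = 0, so t = (10.26 + √(10.26² + 2·10.0·7.53)) / 10.0 = (10.26 + 16.00) / 10.0 = 2.626 s.
Horizontal distance: R = vₓ t = 21.81 × 2.626 = 57.26 m.

57.3 m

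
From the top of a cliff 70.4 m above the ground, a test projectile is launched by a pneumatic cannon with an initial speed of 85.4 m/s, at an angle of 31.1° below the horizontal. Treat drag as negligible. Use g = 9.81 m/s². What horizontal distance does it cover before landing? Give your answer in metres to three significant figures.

101 m

Horizontal component vₓ = 85.40 cos 31.1° = 73.13 m/s; vertical v_y0 = −44.11 m/s (downward).
The projectile lands when y = 70.4 + (−44.11) t − ½·9.81·t² = 0. Positive root: t = (−44.11 + √(44.11² + 2·9.81·70.4)) / 9.81 = (−44.11 + 57.68) / 9.81 = 1.383 s.
Horizontal distance: R = vₓ t = 73.13 × 1.383 = 101.1 m.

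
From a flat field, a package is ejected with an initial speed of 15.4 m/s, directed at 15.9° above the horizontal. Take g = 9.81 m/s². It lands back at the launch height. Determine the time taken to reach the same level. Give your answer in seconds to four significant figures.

0.8601 s

vₓ = 15.40 cos 15.9° = 14.81 m/s; v_y0 = 15.40 sin 15.9° = 4.219 m/s.
It returns to y = 0 when t = 2 v_y0 / g = 2(4.219)/9.81 = 0.8601 s.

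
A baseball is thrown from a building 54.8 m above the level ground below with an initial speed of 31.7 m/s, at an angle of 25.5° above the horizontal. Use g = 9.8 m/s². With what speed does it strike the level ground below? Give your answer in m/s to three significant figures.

45.6 m/s

vₓ = 31.70 cos 25.5° = 28.61 m/s; v_y0 = 31.70 sin 25.5° = 13.65 m/s.
The projectile lands when y = 54.8 + (13.65) t − ½·9.80·t² = 0. Positive root: t = (13.65 + √(13.65² + 2·9.80·54.8)) / 9.80 = (13.65 + 35.50) / 9.80 = 5.015 s.
Vertical velocity at impact: v_y = v_y0 − g t = 13.65 − 9.80 × 5.015 = −35.50 m/s.
Speed: |v| = √(vₓ² + v_y²) = √(28.61² + 35.50²) = 45.60 m/s.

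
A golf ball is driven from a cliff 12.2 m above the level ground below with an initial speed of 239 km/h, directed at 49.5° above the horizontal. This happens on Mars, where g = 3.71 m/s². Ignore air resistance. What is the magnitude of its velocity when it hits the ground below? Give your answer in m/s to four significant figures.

Convert: 239 km/h = 239/3.6 = 66.39 m/s.
vₓ = 66.39 cos 49.5° = 43.12 m/s; v_y0 = 66.39 sin 49.5° = 50.48 m/s.
The projectile lands when y = 12.2 + (50.48) t − ½·3.71·t² = 0. Positive root: t = (50.48 + √(50.48² + 2·3.71·12.2)) / 3.71 = (50.48 + 51.37) / 3.71 = 27.45 s.
Vertical velocity at impact: v_y = v_y0 − g t = 50.48 − 3.71 × 27.45 = −51.37 m/s.
Speed: |v| = √(vₓ² + v_y²) = √(43.12² + 51.37²) = 67.07 m/s.

67.07 m/s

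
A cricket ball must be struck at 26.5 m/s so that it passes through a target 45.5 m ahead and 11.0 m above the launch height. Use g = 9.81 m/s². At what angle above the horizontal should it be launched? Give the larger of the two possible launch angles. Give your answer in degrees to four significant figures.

67.54°

Trajectory: y = x tanθ − g x² (1 + tan²θ)/(2v₀²). With x = 45.5, y = 11.0, v₀ = 26.5, g = 9.81:
14.46 tan²θ − 45.5 tanθ + (25.46) = 0.
tanθ = [45.5 ± √(45.5² − 4 × 14.46 × (25.46))] / (2 × 14.46) = (45.5 ± 24.45) / 28.92, giving tanθ = 0.7280 or 2.419.
θ = 36.05° or 67.54°; the larger is 67.54°.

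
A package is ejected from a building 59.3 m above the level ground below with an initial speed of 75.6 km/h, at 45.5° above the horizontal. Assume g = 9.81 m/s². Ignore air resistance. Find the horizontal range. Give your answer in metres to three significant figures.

Convert: 75.6 km/h = 75.6/3.6 = 21.00 m/s.
vₓ = 21.00 cos 45.5° = 14.72 m/s; v_y0 = 21.00 sin 45.5° = 14.98 m/s.
The projectile lands when y = 59.3 + (14.98) t − ½·9.81·t² = 0. Positive root: t = (14.98 + √(14.98² + 2·9.81·59.3)) / 9.81 = (14.98 + 37.25) / 9.81 = 5.324 s.
Horizontal distance: R = vₓ t = 14.72 × 5.324 = 78.37 m.

78.4 m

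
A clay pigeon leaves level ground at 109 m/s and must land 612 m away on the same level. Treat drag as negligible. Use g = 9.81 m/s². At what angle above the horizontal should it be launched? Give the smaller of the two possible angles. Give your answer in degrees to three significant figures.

Level-ground range R = v₀² sin(2θ)/g ⇒ sin(2θ) = gR/v₀² = 9.81 × 612 / 109² = 0.5053.
2θ = 30.35° or 180° − 30.35° = 149.6°, so θ = 15.18° or 74.82°.
The smaller angle is 15.18°.

15.2°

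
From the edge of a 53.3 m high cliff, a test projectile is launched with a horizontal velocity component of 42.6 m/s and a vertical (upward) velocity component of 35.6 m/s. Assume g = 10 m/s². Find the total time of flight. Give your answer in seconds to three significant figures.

8.39 s

Vertical motion (up positive, ground at y = 0): 5.000 t² − (35.60) t − 53.3 = 0, so t = (35.60 + √(35.60² + 2·10.0·53.3)) / 10.0 = (35.60 + 48.30) / 10.0 = 8.390 s.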